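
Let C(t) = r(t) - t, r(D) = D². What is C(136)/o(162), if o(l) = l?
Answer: 340/3 ≈ 113.33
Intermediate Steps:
C(t) = t² - t
C(136)/o(162) = (136*(-1 + 136))/162 = (136*135)*(1/162) = 18360*(1/162) = 340/3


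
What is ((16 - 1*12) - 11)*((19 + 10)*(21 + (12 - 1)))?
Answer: -6496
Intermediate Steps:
((16 - 1*12) - 11)*((19 + 10)*(21 + (12 - 1))) = ((16 - 12) - 11)*(29*(21 + 11)) = (4 - 11)*(29*32) = -7*928 = -6496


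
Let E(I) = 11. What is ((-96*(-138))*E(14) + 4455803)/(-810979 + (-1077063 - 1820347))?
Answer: -4601531/3708389 ≈ -1.2408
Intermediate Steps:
((-96*(-138))*E(14) + 4455803)/(-810979 + (-1077063 - 1820347)) = (-96*(-138)*11 + 4455803)/(-810979 + (-1077063 - 1820347)) = (13248*11 + 4455803)/(-810979 - 2897410) = (145728 + 4455803)/(-3708389) = 4601531*(-1/3708389) = -4601531/3708389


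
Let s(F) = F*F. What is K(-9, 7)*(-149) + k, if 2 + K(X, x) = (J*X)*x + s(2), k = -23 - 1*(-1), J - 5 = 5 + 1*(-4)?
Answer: 56002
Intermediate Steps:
J = 6 (J = 5 + (5 + 1*(-4)) = 5 + (5 - 4) = 5 + 1 = 6)
k = -22 (k = -23 + 1 = -22)
s(F) = F²
K(X, x) = 2 + 6*X*x (K(X, x) = -2 + ((6*X)*x + 2²) = -2 + (6*X*x + 4) = -2 + (4 + 6*X*x) = 2 + 6*X*x)
K(-9, 7)*(-149) + k = (2 + 6*(-9)*7)*(-149) - 22 = (2 - 378)*(-149) - 22 = -376*(-149) - 22 = 56024 - 22 = 56002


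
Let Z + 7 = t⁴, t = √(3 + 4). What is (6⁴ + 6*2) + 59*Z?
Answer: 3786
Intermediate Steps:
t = √7 ≈ 2.6458
Z = 42 (Z = -7 + (√7)⁴ = -7 + 49 = 42)
(6⁴ + 6*2) + 59*Z = (6⁴ + 6*2) + 59*42 = (1296 + 12) + 2478 = 1308 + 2478 = 3786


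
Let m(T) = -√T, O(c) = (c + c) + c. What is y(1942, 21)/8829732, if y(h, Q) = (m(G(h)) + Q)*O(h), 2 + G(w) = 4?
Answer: 20391/1471622 - 971*√2/1471622 ≈ 0.012923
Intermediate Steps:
G(w) = 2 (G(w) = -2 + 4 = 2)
O(c) = 3*c (O(c) = 2*c + c = 3*c)
y(h, Q) = 3*h*(Q - √2) (y(h, Q) = (-√2 + Q)*(3*h) = (Q - √2)*(3*h) = 3*h*(Q - √2))
y(1942, 21)/8829732 = (3*1942*(21 - √2))/8829732 = (122346 - 5826*√2)*(1/8829732) = 20391/1471622 - 971*√2/1471622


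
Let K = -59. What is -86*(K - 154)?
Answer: 18318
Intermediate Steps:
-86*(K - 154) = -86*(-59 - 154) = -86*(-213) = 18318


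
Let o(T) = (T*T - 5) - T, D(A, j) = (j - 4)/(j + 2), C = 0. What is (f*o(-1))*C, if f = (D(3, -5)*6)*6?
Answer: 0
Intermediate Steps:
D(A, j) = (-4 + j)/(2 + j)
f = 108 (f = (((-4 - 5)/(2 - 5))*6)*6 = ((-9/(-3))*6)*6 = (-⅓*(-9)*6)*6 = (3*6)*6 = 18*6 = 108)
o(T) = -5 + T² - T (o(T) = (T² - 5) - T = (-5 + T²) - T = -5 + T² - T)
(f*o(-1))*C = (108*(-5 + (-1)² - 1*(-1)))*0 = (108*(-5 + 1 + 1))*0 = (108*(-3))*0 = -324*0 = 0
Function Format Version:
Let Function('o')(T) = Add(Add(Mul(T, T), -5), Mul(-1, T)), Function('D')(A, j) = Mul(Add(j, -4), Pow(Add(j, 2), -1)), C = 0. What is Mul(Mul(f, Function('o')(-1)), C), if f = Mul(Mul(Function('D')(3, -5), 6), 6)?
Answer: 0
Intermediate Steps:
Function('D')(A, j) = Mul(Pow(Add(2, j), -1), Add(-4, j)) (Function('D')(A, j) = Mul(Add(-4, j), Pow(Add(2, j), -1)) = Mul(Pow(Add(2, j), -1), Add(-4, j)))
f = 108 (f = Mul(Mul(Mul(Pow(Add(2, -5), -1), Add(-4, -5)), 6), 6) = Mul(Mul(Mul(Pow(-3, -1), -9), 6), 6) = Mul(Mul(Mul(Rational(-1, 3), -9), 6), 6) = Mul(Mul(3, 6), 6) = Mul(18, 6) = 108)
Function('o')(T) = Add(-5, Pow(T, 2), Mul(-1, T)) (Function('o')(T) = Add(Add(Pow(T, 2), -5), Mul(-1, T)) = Add(Add(-5, Pow(T, 2)), Mul(-1, T)) = Add(-5, Pow(T, 2), Mul(-1, T)))
Mul(Mul(f, Function('o')(-1)), C) = Mul(Mul(108, Add(-5, Pow(-1, 2), Mul(-1, -1))), 0) = Mul(Mul(108, Add(-5, 1, 1)), 0) = Mul(Mul(108, -3), 0) = Mul(-324, 0) = 0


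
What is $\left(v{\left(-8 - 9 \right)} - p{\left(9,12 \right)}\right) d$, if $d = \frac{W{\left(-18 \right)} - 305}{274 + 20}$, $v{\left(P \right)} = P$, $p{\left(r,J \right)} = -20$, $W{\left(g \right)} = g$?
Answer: $- \frac{323}{98} \approx -3.2959$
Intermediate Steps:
$d = - \frac{323}{294}$ ($d = \frac{-18 - 305}{274 + 20} = - \frac{323}{294} \approx -1.0986$)
$\left(v{\left(-8 - 9 \right)} - p{\left(9,12 \right)}\right) d = \left(\left(-8 - 9\right) - -20\right) \left(- \frac{323}{294}\right) = \left(\left(-8 - 9\right) + 20\right) \left(- \frac{323}{294}\right) = \left(-17 + 20\right) \left(- \frac{323}{294}\right) = 3 \left(- \frac{323}{294}\right) = - \frac{323}{98}$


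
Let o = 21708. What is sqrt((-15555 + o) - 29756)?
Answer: I*sqrt(23603) ≈ 153.63*I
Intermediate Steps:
sqrt((-15555 + o) - 29756) = sqrt((-15555 + 21708) - 29756) = sqrt(6153 - 29756) = sqrt(-23603) = I*sqrt(23603)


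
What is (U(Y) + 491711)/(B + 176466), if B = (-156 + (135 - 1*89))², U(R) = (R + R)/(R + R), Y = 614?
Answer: 245856/94283 ≈ 2.6076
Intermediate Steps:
U(R) = 1 (U(R) = (2*R)/((2*R)) = (2*R)*(1/(2*R)) = 1)
B = 12100 (B = (-156 + (135 - 89))² = (-156 + 46)² = (-110)² = 12100)
(U(Y) + 491711)/(B + 176466) = (1 + 491711)/(12100 + 176466) = 491712/188566 = 491712*(1/188566) = 245856/94283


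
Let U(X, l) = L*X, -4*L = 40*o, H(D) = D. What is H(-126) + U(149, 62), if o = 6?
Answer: -9066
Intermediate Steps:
L = -60 (L = -10*6 = -1/4*240 = -60)
U(X, l) = -60*X
H(-126) + U(149, 62) = -126 - 60*149 = -126 - 8940 = -9066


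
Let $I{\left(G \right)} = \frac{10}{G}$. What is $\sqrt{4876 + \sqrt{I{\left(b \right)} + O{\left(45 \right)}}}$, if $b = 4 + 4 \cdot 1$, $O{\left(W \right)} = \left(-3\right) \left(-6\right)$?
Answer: $\frac{\sqrt{19504 + 2 \sqrt{77}}}{2} \approx 69.86$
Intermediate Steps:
$O{\left(W \right)} = 18$
$b = 8$ ($b = 4 + 4 = 8$)
$\sqrt{4876 + \sqrt{I{\left(b \right)} + O{\left(45 \right)}}} = \sqrt{4876 + \sqrt{\frac{10}{8} + 18}} = \sqrt{4876 + \sqrt{10 \cdot \frac{1}{8} + 18}} = \sqrt{4876 + \sqrt{\frac{5}{4} + 18}} = \sqrt{4876 + \sqrt{\frac{77}{4}}} = \sqrt{4876 + \frac{\sqrt{77}}{2}}$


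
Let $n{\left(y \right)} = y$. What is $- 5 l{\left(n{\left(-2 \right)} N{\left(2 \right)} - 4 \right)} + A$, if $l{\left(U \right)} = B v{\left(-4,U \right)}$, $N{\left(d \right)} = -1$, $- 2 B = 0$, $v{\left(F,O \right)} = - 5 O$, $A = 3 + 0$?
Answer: $3$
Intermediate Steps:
$A = 3$
$B = 0$ ($B = \left(- \frac{1}{2}\right) 0 = 0$)
$l{\left(U \right)} = 0$ ($l{\left(U \right)} = 0 \left(- 5 U\right) = 0$)
$- 5 l{\left(n{\left(-2 \right)} N{\left(2 \right)} - 4 \right)} + A = \left(-5\right) 0 + 3 = 0 + 3 = 3$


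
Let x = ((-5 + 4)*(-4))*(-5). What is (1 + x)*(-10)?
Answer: 190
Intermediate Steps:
x = -20 (x = -1*(-4)*(-5) = 4*(-5) = -20)
(1 + x)*(-10) = (1 - 20)*(-10) = -19*(-10) = 190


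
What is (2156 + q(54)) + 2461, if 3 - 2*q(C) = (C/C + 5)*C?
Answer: 8913/2 ≈ 4456.5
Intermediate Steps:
q(C) = 3/2 - 3*C (q(C) = 3/2 - (C/C + 5)*C/2 = 3/2 - (1 + 5)*C/2 = 3/2 - 3*C)
(2156 + q(54)) + 2461 = (2156 + (3/2 - 3*54)) + 2461 = (2156 + (3/2 - 162)) + 2461 = (2156 - 321/2) + 2461 = 3991/2 + 2461 = 8913/2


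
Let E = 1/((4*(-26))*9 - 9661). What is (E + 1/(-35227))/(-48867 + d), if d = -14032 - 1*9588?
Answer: 45824/27059434720753 ≈ 1.6935e-9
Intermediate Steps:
E = -1/10597 (E = 1/(-104*9 - 9661) = 1/(-936 - 9661) = 1/(-10597) = -1/10597 ≈ -9.4366e-5)
d = -23620 (d = -14032 - 9588 = -23620)
(E + 1/(-35227))/(-48867 + d) = (-1/10597 + 1/(-35227))/(-48867 - 23620) = (-1/10597 - 1/35227)/(-72487) = -45824/373300519*(-1/72487) = 45824/27059434720753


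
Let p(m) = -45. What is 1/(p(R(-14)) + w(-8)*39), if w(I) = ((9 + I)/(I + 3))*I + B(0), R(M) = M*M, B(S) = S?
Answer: 5/87 ≈ 0.057471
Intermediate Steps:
R(M) = M**2
w(I) = I*(9 + I)/(3 + I) (w(I) = ((9 + I)/(I + 3))*I + 0 = ((9 + I)/(3 + I))*I + 0 = I*(9 + I)/(3 + I) + 0 = I*(9 + I)/(3 + I))
1/(p(R(-14)) + w(-8)*39) = 1/(-45 - 8*(9 - 8)/(3 - 8)*39) = 1/(-45 - 8*1/(-5)*39) = 1/(-45 - 8*(-1/5)*1*39) = 1/(-45 + (8/5)*39) = 1/(-45 + 312/5) = 1/(87/5) = 5/87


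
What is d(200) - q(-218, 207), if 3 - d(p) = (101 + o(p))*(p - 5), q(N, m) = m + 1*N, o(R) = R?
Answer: -58681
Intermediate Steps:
q(N, m) = N + m (q(N, m) = m + N = N + m)
d(p) = 3 - (-5 + p)*(101 + p) (d(p) = 3 - (101 + p)*(p - 5) = 3 - (101 + p)*(-5 + p) = 3 - (-5 + p)*(101 + p))
d(200) - q(-218, 207) = (508 - 1*200² - 96*200) - (-218 + 207) = (508 - 1*40000 - 19200) - 1*(-11) = (508 - 40000 - 19200) + 11 = -58692 + 11 = -58681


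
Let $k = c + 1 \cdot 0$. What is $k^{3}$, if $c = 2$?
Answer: $8$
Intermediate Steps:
$k = 2$ ($k = 2 + 1 \cdot 0 = 2 + 0 = 2$)
$k^{3} = 2^{3} = 8$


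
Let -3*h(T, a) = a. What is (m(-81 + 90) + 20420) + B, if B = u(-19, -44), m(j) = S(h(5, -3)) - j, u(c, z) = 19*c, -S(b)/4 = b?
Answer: 20046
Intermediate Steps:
h(T, a) = -a/3
S(b) = -4*b
m(j) = -4 - j (m(j) = -(-4)*(-3)/3 - j = -4*1 - j = -4 - j)
B = -361 (B = 19*(-19) = -361)
(m(-81 + 90) + 20420) + B = ((-4 - (-81 + 90)) + 20420) - 361 = ((-4 - 1*9) + 20420) - 361 = ((-4 - 9) + 20420) - 361 = (-13 + 20420) - 361 = 20407 - 361 = 20046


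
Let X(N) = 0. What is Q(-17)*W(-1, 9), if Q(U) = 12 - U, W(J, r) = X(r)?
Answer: 0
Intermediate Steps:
W(J, r) = 0
Q(-17)*W(-1, 9) = (12 - 1*(-17))*0 = (12 + 17)*0 = 29*0 = 0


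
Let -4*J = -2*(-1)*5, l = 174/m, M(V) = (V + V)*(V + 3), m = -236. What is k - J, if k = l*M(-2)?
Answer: 643/118 ≈ 5.4492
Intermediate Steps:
M(V) = 2*V*(3 + V) (M(V) = (2*V)*(3 + V) = 2*V*(3 + V))
l = -87/118 (l = 174/(-236) = 174*(-1/236) = -87/118 ≈ -0.73729)
J = -5/2 (J = -(-2*(-1))*5/4 = -5/2 ≈ -2.5000)
k = 174/59 (k = -87*(-2)*(3 - 2)/59 = -87*(-2)/59 = -87/118*(-4) = 174/59 ≈ 2.9492)
k - J = 174/59 - 1*(-5/2) = 174/59 + 5/2 = 643/118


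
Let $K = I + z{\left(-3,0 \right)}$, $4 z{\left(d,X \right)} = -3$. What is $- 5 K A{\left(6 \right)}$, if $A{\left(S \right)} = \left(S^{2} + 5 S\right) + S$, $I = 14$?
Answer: $-4770$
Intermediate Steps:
$A{\left(S \right)} = S^{2} + 6 S$
$z{\left(d,X \right)} = - \frac{3}{4}$ ($z{\left(d,X \right)} = \frac{1}{4} \left(-3\right) = - \frac{3}{4}$)
$K = \frac{53}{4}$ ($K = 14 - \frac{3}{4} = \frac{53}{4} \approx 13.25$)
$- 5 K A{\left(6 \right)} = \left(-5\right) \frac{53}{4} \cdot 6 \left(6 + 6\right) = - \frac{265 \cdot 6 \cdot 12}{4} = \left(- \frac{265}{4}\right) 72 = -4770$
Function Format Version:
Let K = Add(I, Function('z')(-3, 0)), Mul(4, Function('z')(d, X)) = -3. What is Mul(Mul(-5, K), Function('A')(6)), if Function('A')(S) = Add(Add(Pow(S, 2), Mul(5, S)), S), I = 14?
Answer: -4770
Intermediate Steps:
Function('A')(S) = Add(Pow(S, 2), Mul(6, S))
Function('z')(d, X) = Rational(-3, 4) (Function('z')(d, X) = Mul(Rational(1, 4), -3) = Rational(-3, 4))
K = Rational(53, 4) (K = Add(14, Rational(-3, 4)) = Rational(53, 4) ≈ 13.250)
Mul(Mul(-5, K), Function('A')(6)) = Mul(Mul(-5, Rational(53, 4)), Mul(6, Add(6, 6))) = Mul(Rational(-265, 4), Mul(6, 12)) = Mul(Rational(-265, 4), 72) = -4770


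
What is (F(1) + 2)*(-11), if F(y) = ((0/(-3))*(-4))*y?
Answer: -22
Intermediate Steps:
F(y) = 0 (F(y) = ((0*(-1/3))*(-4))*y = (0*(-4))*y = 0*y = 0)
(F(1) + 2)*(-11) = (0 + 2)*(-11) = 2*(-11) = -22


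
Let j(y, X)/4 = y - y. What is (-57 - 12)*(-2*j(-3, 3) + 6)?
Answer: -414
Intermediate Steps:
j(y, X) = 0 (j(y, X) = 4*(y - y) = 4*0 = 0)
(-57 - 12)*(-2*j(-3, 3) + 6) = (-57 - 12)*(-2*0 + 6) = -69*(0 + 6) = -69*6 = -414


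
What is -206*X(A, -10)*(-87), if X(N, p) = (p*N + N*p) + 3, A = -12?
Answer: 4355046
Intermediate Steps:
X(N, p) = 3 + 2*N*p (X(N, p) = (N*p + N*p) + 3 = 2*N*p + 3 = 3 + 2*N*p)
-206*X(A, -10)*(-87) = -206*(3 + 2*(-12)*(-10))*(-87) = -206*(3 + 240)*(-87) = -206*243*(-87) = -50058*(-87) = 4355046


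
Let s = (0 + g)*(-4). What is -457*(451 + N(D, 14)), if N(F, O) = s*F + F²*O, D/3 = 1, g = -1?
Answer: -269173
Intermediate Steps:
D = 3 (D = 3*1 = 3)
s = 4 (s = (0 - 1)*(-4) = -1*(-4) = 4)
N(F, O) = 4*F + O*F² (N(F, O) = 4*F + F²*O = 4*F + O*F²)
-457*(451 + N(D, 14)) = -457*(451 + 3*(4 + 3*14)) = -457*(451 + 3*(4 + 42)) = -457*(451 + 3*46) = -457*(451 + 138) = -457*589 = -269173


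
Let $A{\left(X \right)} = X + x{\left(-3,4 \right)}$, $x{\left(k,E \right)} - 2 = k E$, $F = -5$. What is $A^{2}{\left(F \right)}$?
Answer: $225$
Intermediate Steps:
$x{\left(k,E \right)} = 2 + E k$ ($x{\left(k,E \right)} = 2 + k E = 2 + E k$)
$A{\left(X \right)} = -10 + X$ ($A{\left(X \right)} = X + \left(2 + 4 \left(-3\right)\right) = X + \left(2 - 12\right) = X - 10 = -10 + X$)
$A^{2}{\left(F \right)} = \left(-10 - 5\right)^{2} = \left(-15\right)^{2} = 225$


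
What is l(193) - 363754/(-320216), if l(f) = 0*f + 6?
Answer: 1142525/160108 ≈ 7.1360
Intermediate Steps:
l(f) = 6 (l(f) = 0 + 6 = 6)
l(193) - 363754/(-320216) = 6 - 363754/(-320216) = 6 - 363754*(-1)/320216 = 6 - 1*(-181877/160108) = 6 + 181877/160108 = 1142525/160108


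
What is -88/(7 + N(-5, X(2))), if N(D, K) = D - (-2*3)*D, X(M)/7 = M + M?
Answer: 22/7 ≈ 3.1429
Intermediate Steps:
X(M) = 14*M (X(M) = 7*(M + M) = 7*(2*M) = 14*M)
N(D, K) = 7*D (N(D, K) = D - (-6)*D = D + 6*D = 7*D)
-88/(7 + N(-5, X(2))) = -88/(7 + 7*(-5)) = -88/(7 - 35) = -88/(-28) = -88*(-1/28) = 22/7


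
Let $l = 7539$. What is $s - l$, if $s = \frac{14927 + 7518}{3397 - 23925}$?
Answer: $- \frac{154783037}{20528} \approx -7540.1$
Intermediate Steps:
$s = - \frac{22445}{20528}$ ($s = \frac{22445}{-20528} = 22445 \left(- \frac{1}{20528}\right) = - \frac{22445}{20528} \approx -1.0934$)
$s - l = - \frac{22445}{20528} - 7539 = - \frac{154783037}{20528}$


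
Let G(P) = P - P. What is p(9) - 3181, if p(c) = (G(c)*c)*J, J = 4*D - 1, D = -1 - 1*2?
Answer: -3181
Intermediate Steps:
G(P) = 0
D = -3 (D = -1 - 2 = -3)
J = -13 (J = 4*(-3) - 1 = -12 - 1 = -13)
p(c) = 0 (p(c) = (0*c)*(-13) = 0*(-13) = 0)
p(9) - 3181 = 0 - 3181 = -3181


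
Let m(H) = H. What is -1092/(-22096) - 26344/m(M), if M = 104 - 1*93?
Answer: -145521253/60764 ≈ -2394.9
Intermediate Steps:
M = 11 (M = 104 - 93 = 11)
-1092/(-22096) - 26344/m(M) = -1092/(-22096) - 26344/11 = -1092*(-1/22096) - 26344*1/11 = 273/5524 - 26344/11 = -145521253/60764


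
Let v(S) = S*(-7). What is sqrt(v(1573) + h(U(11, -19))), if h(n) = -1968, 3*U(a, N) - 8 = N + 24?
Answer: I*sqrt(12979) ≈ 113.93*I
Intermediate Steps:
U(a, N) = 32/3 + N/3 (U(a, N) = 8/3 + (N + 24)/3 = 8/3 + (24 + N)/3 = 8/3 + (8 + N/3) = 32/3 + N/3)
v(S) = -7*S
sqrt(v(1573) + h(U(11, -19))) = sqrt(-7*1573 - 1968) = sqrt(-11011 - 1968) = sqrt(-12979) = I*sqrt(12979)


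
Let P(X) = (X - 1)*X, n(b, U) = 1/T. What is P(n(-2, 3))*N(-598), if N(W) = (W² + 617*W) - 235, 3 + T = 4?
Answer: 0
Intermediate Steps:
T = 1 (T = -3 + 4 = 1)
n(b, U) = 1 (n(b, U) = 1/1 = 1)
N(W) = -235 + W² + 617*W
P(X) = X*(-1 + X) (P(X) = (-1 + X)*X = X*(-1 + X))
P(n(-2, 3))*N(-598) = (1*(-1 + 1))*(-235 + (-598)² + 617*(-598)) = (1*0)*(-235 + 357604 - 368966) = 0*(-11597) = 0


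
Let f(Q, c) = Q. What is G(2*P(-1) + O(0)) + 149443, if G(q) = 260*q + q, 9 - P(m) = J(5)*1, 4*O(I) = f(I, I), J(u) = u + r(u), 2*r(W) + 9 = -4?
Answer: 154924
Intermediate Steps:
r(W) = -13/2 (r(W) = -9/2 + (1/2)*(-4) = -9/2 - 2 = -13/2)
J(u) = -13/2 + u (J(u) = u - 13/2 = -13/2 + u)
O(I) = I/4
P(m) = 21/2 (P(m) = 9 - (-13/2 + 5) = 9 - (-3)/2 = 9 - 1*(-3/2) = 9 + 3/2 = 21/2)
G(q) = 261*q
G(2*P(-1) + O(0)) + 149443 = 261*(2*(21/2) + (1/4)*0) + 149443 = 261*(21 + 0) + 149443 = 261*21 + 149443 = 5481 + 149443 = 154924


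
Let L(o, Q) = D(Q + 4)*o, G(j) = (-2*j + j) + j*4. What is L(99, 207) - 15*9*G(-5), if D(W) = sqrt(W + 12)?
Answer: 2025 + 99*sqrt(223) ≈ 3503.4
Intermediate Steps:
D(W) = sqrt(12 + W)
G(j) = 3*j (G(j) = -j + 4*j = 3*j)
L(o, Q) = o*sqrt(16 + Q) (L(o, Q) = sqrt(12 + (Q + 4))*o = sqrt(12 + (4 + Q))*o = sqrt(16 + Q)*o = o*sqrt(16 + Q))
L(99, 207) - 15*9*G(-5) = 99*sqrt(16 + 207) - 15*9*3*(-5) = 99*sqrt(223) - 135*(-15) = 99*sqrt(223) - 1*(-2025) = 99*sqrt(223) + 2025 = 2025 + 99*sqrt(223)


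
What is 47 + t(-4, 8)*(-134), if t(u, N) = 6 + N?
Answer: -1829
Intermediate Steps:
47 + t(-4, 8)*(-134) = 47 + (6 + 8)*(-134) = 47 + 14*(-134) = 47 - 1876 = -1829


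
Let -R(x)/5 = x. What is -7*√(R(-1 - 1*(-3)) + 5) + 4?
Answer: 4 - 7*I*√5 ≈ 4.0 - 15.652*I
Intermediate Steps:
R(x) = -5*x
-7*√(R(-1 - 1*(-3)) + 5) + 4 = -7*√(-5*(-1 - 1*(-3)) + 5) + 4 = -7*√(-5*(-1 + 3) + 5) + 4 = -7*√(-5*2 + 5) + 4 = -7*√(-10 + 5) + 4 = -7*I*√5 + 4 = 4 - 7*I*√5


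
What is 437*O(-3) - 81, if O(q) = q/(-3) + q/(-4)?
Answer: 2735/4 ≈ 683.75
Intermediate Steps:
O(q) = -7*q/12 (O(q) = q*(-⅓) + q*(-¼) = -q/3 - q/4 = -7*q/12)
437*O(-3) - 81 = 437*(-7/12*(-3)) - 81 = 437*(7/4) - 81 = 3059/4 - 81 = 2735/4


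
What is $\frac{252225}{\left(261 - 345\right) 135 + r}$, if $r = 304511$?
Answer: $\frac{4275}{4969} \approx 0.86033$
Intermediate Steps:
$\frac{252225}{\left(261 - 345\right) 135 + r} = \frac{252225}{\left(261 - 345\right) 135 + 304511} = \frac{252225}{\left(-84\right) 135 + 304511} = \frac{252225}{-11340 + 304511} = \frac{252225}{293171} = 252225 \cdot \frac{1}{293171} = \frac{4275}{4969}$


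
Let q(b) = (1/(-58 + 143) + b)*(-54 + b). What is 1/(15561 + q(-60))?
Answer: 85/1903971 ≈ 4.4644e-5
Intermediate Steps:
q(b) = (-54 + b)*(1/85 + b) (q(b) = (1/85 + b)*(-54 + b) = (-54 + b)*(1/85 + b))
1/(15561 + q(-60)) = 1/(15561 + (-54/85 + (-60)² - 4589/85*(-60))) = 1/(15561 + (-54/85 + 3600 + 55068/17)) = 1/(15561 + 581286/85) = 1/(1903971/85) = 85/1903971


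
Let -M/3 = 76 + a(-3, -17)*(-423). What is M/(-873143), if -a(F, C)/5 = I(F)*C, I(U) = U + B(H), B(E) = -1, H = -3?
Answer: 431688/873143 ≈ 0.49441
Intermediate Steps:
I(U) = -1 + U (I(U) = U - 1 = -1 + U)
a(F, C) = -5*C*(-1 + F) (a(F, C) = -5*(-1 + F)*C = -5*C*(-1 + F))
M = -431688 (M = -3*(76 + (5*(-17)*(1 - 1*(-3)))*(-423)) = -3*(76 + (5*(-17)*(1 + 3))*(-423)) = -3*(76 + (5*(-17)*4)*(-423)) = -3*(76 - 340*(-423)) = -3*(76 + 143820) = -3*143896 = -431688)
M/(-873143) = -431688/(-873143) = -431688*(-1/873143) = 431688/873143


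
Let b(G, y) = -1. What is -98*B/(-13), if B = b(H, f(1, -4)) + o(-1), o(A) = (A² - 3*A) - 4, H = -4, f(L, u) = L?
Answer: -98/13 ≈ -7.5385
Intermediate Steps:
o(A) = -4 + A² - 3*A
B = -1 (B = -1 + (-4 + (-1)² - 3*(-1)) = -1 + (-4 + 1 + 3) = -1 + 0 = -1)
-98*B/(-13) = -98*(-1)/(-13) = -14*(-7)*(-1/13) = 98*(-1/13) = -98/13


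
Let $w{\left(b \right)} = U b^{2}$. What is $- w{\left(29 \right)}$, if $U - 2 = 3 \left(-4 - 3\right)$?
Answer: $15979$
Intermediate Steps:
$U = -19$ ($U = 2 + 3 \left(-4 - 3\right) = 2 + 3 \left(-7\right) = 2 - 21 = -19$)
$w{\left(b \right)} = - 19 b^{2}$
$- w{\left(29 \right)} = - \left(-19\right) 29^{2} = - \left(-19\right) 841 = \left(-1\right) \left(-15979\right) = 15979$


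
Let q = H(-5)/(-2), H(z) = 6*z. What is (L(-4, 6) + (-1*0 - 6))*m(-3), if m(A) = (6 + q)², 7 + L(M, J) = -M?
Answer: -3969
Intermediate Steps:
L(M, J) = -7 - M
q = 15 (q = (6*(-5))/(-2) = -30*(-½) = 15)
m(A) = 441 (m(A) = (6 + 15)² = 21² = 441)
(L(-4, 6) + (-1*0 - 6))*m(-3) = ((-7 - 1*(-4)) + (-1*0 - 6))*441 = ((-7 + 4) + (0 - 6))*441 = (-3 - 6)*441 = -9*441 = -3969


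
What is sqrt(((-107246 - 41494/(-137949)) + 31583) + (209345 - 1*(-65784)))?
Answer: 2*sqrt(948957265862718)/137949 ≈ 446.62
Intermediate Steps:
sqrt(((-107246 - 41494/(-137949)) + 31583) + (209345 - 1*(-65784))) = sqrt(((-107246 - 41494*(-1/137949)) + 31583) + (209345 + 65784)) = sqrt(((-107246 + 41494/137949) + 31583) + 275129) = sqrt((-14794436960/137949 + 31583) + 275129) = sqrt(-10437593693/137949 + 275129) = sqrt(27516176728/137949) = 2*sqrt(948957265862718)/137949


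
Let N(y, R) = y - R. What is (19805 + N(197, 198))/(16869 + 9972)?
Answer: 19804/26841 ≈ 0.73783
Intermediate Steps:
(19805 + N(197, 198))/(16869 + 9972) = (19805 + (197 - 1*198))/(16869 + 9972) = (19805 + (197 - 198))/26841 = (19805 - 1)*(1/26841) = 19804*(1/26841) = 19804/26841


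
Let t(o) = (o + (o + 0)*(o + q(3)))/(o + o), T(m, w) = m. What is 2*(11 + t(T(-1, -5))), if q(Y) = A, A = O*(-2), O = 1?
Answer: 20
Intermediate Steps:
A = -2 (A = 1*(-2) = -2)
q(Y) = -2
t(o) = (o + o*(-2 + o))/(2*o) (t(o) = (o + (o + 0)*(o - 2))/(o + o) = (o + o*(-2 + o))/((2*o)) = (o + o*(-2 + o))*(1/(2*o)) = (o + o*(-2 + o))/(2*o))
2*(11 + t(T(-1, -5))) = 2*(11 + (-½ + (½)*(-1))) = 2*(11 + (-½ - ½)) = 2*(11 - 1) = 2*10 = 20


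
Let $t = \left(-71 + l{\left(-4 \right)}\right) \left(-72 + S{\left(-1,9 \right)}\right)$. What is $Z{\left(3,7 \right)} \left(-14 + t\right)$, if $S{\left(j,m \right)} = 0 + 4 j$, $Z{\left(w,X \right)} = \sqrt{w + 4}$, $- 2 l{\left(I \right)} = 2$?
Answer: $5458 \sqrt{7} \approx 14441.0$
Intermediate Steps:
$l{\left(I \right)} = -1$ ($l{\left(I \right)} = \left(- \frac{1}{2}\right) 2 = -1$)
$Z{\left(w,X \right)} = \sqrt{4 + w}$
$S{\left(j,m \right)} = 4 j$
$t = 5472$ ($t = \left(-71 - 1\right) \left(-72 + 4 \left(-1\right)\right) = - 72 \left(-72 - 4\right) = \left(-72\right) \left(-76\right) = 5472$)
$Z{\left(3,7 \right)} \left(-14 + t\right) = \sqrt{4 + 3} \left(-14 + 5472\right) = \sqrt{7} \cdot 5458 = 5458 \sqrt{7}$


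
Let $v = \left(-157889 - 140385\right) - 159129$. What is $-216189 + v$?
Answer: $-673592$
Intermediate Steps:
$v = -457403$ ($v = -298274 - 159129 = -457403$)
$-216189 + v = -216189 - 457403 = -673592$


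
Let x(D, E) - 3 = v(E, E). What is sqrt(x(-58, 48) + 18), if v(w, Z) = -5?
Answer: 4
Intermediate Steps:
x(D, E) = -2 (x(D, E) = 3 - 5 = -2)
sqrt(x(-58, 48) + 18) = sqrt(-2 + 18) = sqrt(16) = 4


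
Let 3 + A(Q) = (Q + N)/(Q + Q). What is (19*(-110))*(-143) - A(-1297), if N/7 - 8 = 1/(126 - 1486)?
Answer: 1054374436553/3527840 ≈ 2.9887e+5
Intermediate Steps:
N = 76153/1360 (N = 56 + 7/(126 - 1486) = 56 + 7/(-1360) = 56 + 7*(-1/1360) = 56 - 7/1360 = 76153/1360 ≈ 55.995)
A(Q) = -3 + (76153/1360 + Q)/(2*Q) (A(Q) = -3 + (Q + 76153/1360)/(Q + Q) = -3 + (76153/1360 + Q)/((2*Q)) = -3 + (76153/1360 + Q)*(1/(2*Q)) = -3 + (76153/1360 + Q)/(2*Q))
(19*(-110))*(-143) - A(-1297) = (19*(-110))*(-143) - (76153 - 6800*(-1297))/(2720*(-1297)) = -2090*(-143) - (-1)*(76153 + 8819600)/(2720*1297) = 298870 - (-1)*8895753/(2720*1297) = 298870 - 1*(-8895753/3527840) = 298870 + 8895753/3527840 = 1054374436553/3527840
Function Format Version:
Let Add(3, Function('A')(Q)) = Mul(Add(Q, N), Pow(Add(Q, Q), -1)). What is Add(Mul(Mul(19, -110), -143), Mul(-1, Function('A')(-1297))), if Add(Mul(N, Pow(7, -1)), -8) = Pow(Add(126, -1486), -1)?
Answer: Rational(1054374436553, 3527840) ≈ 2.9887e+5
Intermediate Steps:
N = Rational(76153, 1360) (N = Add(56, Mul(7, Pow(Add(126, -1486), -1))) = Add(56, Mul(7, Pow(-1360, -1))) = Add(56, Mul(7, Rational(-1, 1360))) = Add(56, Rational(-7, 1360)) = Rational(76153, 1360) ≈ 55.995)
Function('A')(Q) = Add(-3, Mul(Rational(1, 2), Pow(Q, -1), Add(Rational(76153, 1360), Q))) (Function('A')(Q) = Add(-3, Mul(Add(Q, Rational(76153, 1360)), Pow(Add(Q, Q), -1))) = Add(-3, Mul(Add(Rational(76153, 1360), Q), Pow(Mul(2, Q), -1))) = Add(-3, Mul(Add(Rational(76153, 1360), Q), Mul(Rational(1, 2), Pow(Q, -1)))) = Add(-3, Mul(Rational(1, 2), Pow(Q, -1), Add(Rational(76153, 1360), Q))))
Add(Mul(Mul(19, -110), -143), Mul(-1, Function('A')(-1297))) = Add(Mul(Mul(19, -110), -143), Mul(-1, Mul(Rational(1, 2720), Pow(-1297, -1), Add(76153, Mul(-6800, -1297))))) = Add(Mul(-2090, -143), Mul(-1, Mul(Rational(1, 2720), Rational(-1, 1297), Add(76153, 8819600)))) = Add(298870, Mul(-1, Mul(Rational(1, 2720), Rational(-1, 1297), 8895753))) = Add(298870, Mul(-1, Rational(-8895753, 3527840))) = Add(298870, Rational(8895753, 3527840)) = Rational(1054374436553, 3527840)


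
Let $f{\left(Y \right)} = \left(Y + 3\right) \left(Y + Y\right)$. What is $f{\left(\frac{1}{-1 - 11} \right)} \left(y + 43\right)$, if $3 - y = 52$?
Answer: $\frac{35}{12} \approx 2.9167$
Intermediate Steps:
$f{\left(Y \right)} = 2 Y \left(3 + Y\right)$ ($f{\left(Y \right)} = \left(3 + Y\right) 2 Y = 2 Y \left(3 + Y\right)$)
$y = -49$ ($y = 3 - 52 = -49$)
$f{\left(\frac{1}{-1 - 11} \right)} \left(y + 43\right) = \frac{2 \left(3 + \frac{1}{-1 - 11}\right)}{-1 - 11} \left(-49 + 43\right) = \frac{2 \left(3 + \frac{1}{-12}\right)}{-12} \left(-6\right) = 2 \left(- \frac{1}{12}\right) \left(3 - \frac{1}{12}\right) \left(-6\right) = 2 \left(- \frac{1}{12}\right) \frac{35}{12} \left(-6\right) = \left(- \frac{35}{72}\right) \left(-6\right) = \frac{35}{12}$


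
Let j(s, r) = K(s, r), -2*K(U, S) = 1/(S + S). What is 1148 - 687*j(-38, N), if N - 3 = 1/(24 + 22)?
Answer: 334945/278 ≈ 1204.8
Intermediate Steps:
N = 139/46 (N = 3 + 1/(24 + 22) = 3 + 1/46 = 139/46 ≈ 3.0217)
K(U, S) = -1/(4*S) (K(U, S) = -1/(2*(S + S)) = -1/(2*S)/2 = -1/(4*S))
j(s, r) = -1/(4*r)
1148 - 687*j(-38, N) = 1148 - (-687)/(4*139/46) = 1148 - (-687)*46/(4*139) = 1148 - 687*(-23/278) = 1148 + 15801/278 = 334945/278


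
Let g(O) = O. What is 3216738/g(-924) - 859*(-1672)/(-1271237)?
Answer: -8854033459/2542474 ≈ -3482.4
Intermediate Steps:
3216738/g(-924) - 859*(-1672)/(-1271237) = 3216738/(-924) - 859*(-1672)/(-1271237) = 3216738*(-1/924) + 1436248*(-1/1271237) = -76589/22 - 130568/115567 = -8854033459/2542474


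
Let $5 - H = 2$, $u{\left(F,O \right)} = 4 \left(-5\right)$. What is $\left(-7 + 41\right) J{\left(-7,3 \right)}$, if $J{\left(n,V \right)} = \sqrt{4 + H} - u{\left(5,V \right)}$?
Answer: $680 + 34 \sqrt{7} \approx 769.96$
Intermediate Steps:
$u{\left(F,O \right)} = -20$
$H = 3$ ($H = 5 - 2 = 3$)
$J{\left(n,V \right)} = 20 + \sqrt{7}$ ($J{\left(n,V \right)} = \sqrt{4 + 3} - -20 = \sqrt{7} + 20 = 20 + \sqrt{7}$)
$\left(-7 + 41\right) J{\left(-7,3 \right)} = \left(-7 + 41\right) \left(20 + \sqrt{7}\right) = 34 \left(20 + \sqrt{7}\right) = 680 + 34 \sqrt{7}$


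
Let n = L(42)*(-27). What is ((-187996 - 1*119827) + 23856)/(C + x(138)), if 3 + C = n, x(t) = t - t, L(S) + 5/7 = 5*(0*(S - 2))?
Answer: -1987769/114 ≈ -17437.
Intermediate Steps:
L(S) = -5/7 (L(S) = -5/7 + 5*(0*(S - 2)) = -5/7 + 5*(0*(-2 + S)) = -5/7 + 5*0 = -5/7 + 0 = -5/7)
x(t) = 0
n = 135/7 (n = -5/7*(-27) = 135/7 ≈ 19.286)
C = 114/7 (C = -3 + 135/7 = 114/7 ≈ 16.286)
((-187996 - 1*119827) + 23856)/(C + x(138)) = ((-187996 - 1*119827) + 23856)/(114/7 + 0) = ((-187996 - 119827) + 23856)/(114/7) = (-307823 + 23856)*(7/114) = -283967*7/114 = -1987769/114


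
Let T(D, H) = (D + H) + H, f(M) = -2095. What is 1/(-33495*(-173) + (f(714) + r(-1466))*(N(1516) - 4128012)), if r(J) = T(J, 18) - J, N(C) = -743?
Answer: 1/8506901180 ≈ 1.1755e-10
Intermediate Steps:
T(D, H) = D + 2*H
r(J) = 36 (r(J) = (J + 2*18) - J = (J + 36) - J = (36 + J) - J = 36)
1/(-33495*(-173) + (f(714) + r(-1466))*(N(1516) - 4128012)) = 1/(-33495*(-173) + (-2095 + 36)*(-743 - 4128012)) = 1/(5794635 - 2059*(-4128755)) = 1/(5794635 + 8501106545) = 1/8506901180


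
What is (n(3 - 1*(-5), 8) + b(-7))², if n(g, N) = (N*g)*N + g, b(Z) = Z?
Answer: 263169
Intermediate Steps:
n(g, N) = g + g*N² (n(g, N) = g*N² + g = g + g*N²)
(n(3 - 1*(-5), 8) + b(-7))² = ((3 - 1*(-5))*(1 + 8²) - 7)² = ((3 + 5)*(1 + 64) - 7)² = (8*65 - 7)² = (520 - 7)² = 513² = 263169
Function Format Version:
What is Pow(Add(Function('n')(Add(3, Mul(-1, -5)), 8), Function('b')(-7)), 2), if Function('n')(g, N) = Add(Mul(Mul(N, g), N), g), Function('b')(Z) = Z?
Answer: 263169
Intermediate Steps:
Function('n')(g, N) = Add(g, Mul(g, Pow(N, 2))) (Function('n')(g, N) = Add(Mul(g, Pow(N, 2)), g) = Add(g, Mul(g, Pow(N, 2))))
Pow(Add(Function('n')(Add(3, Mul(-1, -5)), 8), Function('b')(-7)), 2) = Pow(Add(Mul(Add(3, Mul(-1, -5)), Add(1, Pow(8, 2))), -7), 2) = Pow(Add(Mul(Add(3, 5), Add(1, 64)), -7), 2) = Pow(Add(Mul(8, 65), -7), 2) = Pow(Add(520, -7), 2) = Pow(513, 2) = 263169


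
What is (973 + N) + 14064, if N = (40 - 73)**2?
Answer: 16126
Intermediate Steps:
N = 1089 (N = (-33)**2 = 1089)
(973 + N) + 14064 = (973 + 1089) + 14064 = 2062 + 14064 = 16126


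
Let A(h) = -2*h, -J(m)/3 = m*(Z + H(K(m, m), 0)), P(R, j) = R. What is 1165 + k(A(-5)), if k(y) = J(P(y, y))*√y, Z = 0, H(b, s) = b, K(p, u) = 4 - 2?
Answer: 1165 - 60*√10 ≈ 975.26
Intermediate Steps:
K(p, u) = 2
J(m) = -6*m (J(m) = -3*m*(0 + 2) = -3*m*2 = -6*m)
k(y) = -6*y^(3/2) (k(y) = (-6*y)*√y = -6*y^(3/2))
1165 + k(A(-5)) = 1165 - 6*10*√10 = 1165 - 60*√10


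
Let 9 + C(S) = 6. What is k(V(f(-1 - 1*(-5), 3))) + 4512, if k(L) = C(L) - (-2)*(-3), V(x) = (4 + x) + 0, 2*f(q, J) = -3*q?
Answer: 4503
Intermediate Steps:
C(S) = -3 (C(S) = -9 + 6 = -3)
f(q, J) = -3*q/2 (f(q, J) = (-3*q)/2 = -3*q/2)
V(x) = 4 + x
k(L) = -9 (k(L) = -3 - (-2)*(-3) = -3 - 1*6 = -3 - 6 = -9)
k(V(f(-1 - 1*(-5), 3))) + 4512 = -9 + 4512 = 4503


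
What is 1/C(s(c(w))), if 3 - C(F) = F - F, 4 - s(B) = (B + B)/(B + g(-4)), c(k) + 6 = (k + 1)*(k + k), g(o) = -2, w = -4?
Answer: 1/3 ≈ 0.33333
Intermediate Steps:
c(k) = -6 + 2*k*(1 + k) (c(k) = -6 + (k + 1)*(k + k) = -6 + (1 + k)*(2*k) = -6 + 2*k*(1 + k))
s(B) = 4 - 2*B/(-2 + B) (s(B) = 4 - (B + B)/(B - 2) = 4 - 2*B/(-2 + B))
C(F) = 3 (C(F) = 3 - (F - F) = 3 - 1*0 = 3 + 0 = 3)
1/C(s(c(w))) = 1/3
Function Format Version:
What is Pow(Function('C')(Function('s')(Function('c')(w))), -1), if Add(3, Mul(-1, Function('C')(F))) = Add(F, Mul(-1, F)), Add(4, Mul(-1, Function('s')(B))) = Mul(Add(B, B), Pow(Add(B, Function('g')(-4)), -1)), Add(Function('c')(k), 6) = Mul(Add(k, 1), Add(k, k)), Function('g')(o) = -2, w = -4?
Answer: Rational(1, 3) ≈ 0.33333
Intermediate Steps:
Function('c')(k) = Add(-6, Mul(2, k, Add(1, k))) (Function('c')(k) = Add(-6, Mul(Add(k, 1), Add(k, k))) = Add(-6, Mul(Add(1, k), Mul(2, k))) = Add(-6, Mul(2, k, Add(1, k))))
Function('s')(B) = Add(4, Mul(-2, B, Pow(Add(-2, B), -1))) (Function('s')(B) = Add(4, Mul(-1, Mul(Add(B, B), Pow(Add(B, -2), -1)))) = Add(4, Mul(-1, Mul(Mul(2, B), Pow(Add(-2, B), -1)))) = Add(4, Mul(-1, Mul(2, B, Pow(Add(-2, B), -1)))) = Add(4, Mul(-2, B, Pow(Add(-2, B), -1))))
Function('C')(F) = 3 (Function('C')(F) = Add(3, Mul(-1, Add(F, Mul(-1, F)))) = Add(3, Mul(-1, 0)) = Add(3, 0) = 3)
Pow(Function('C')(Function('s')(Function('c')(w))), -1) = Pow(3, -1) = Rational(1, 3)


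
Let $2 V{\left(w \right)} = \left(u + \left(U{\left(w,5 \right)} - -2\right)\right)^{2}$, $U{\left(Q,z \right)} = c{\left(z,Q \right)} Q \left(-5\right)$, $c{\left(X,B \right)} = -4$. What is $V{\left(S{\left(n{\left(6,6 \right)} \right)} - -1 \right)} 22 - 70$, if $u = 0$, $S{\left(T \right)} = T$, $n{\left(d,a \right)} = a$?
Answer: $221734$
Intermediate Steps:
$U{\left(Q,z \right)} = 20 Q$ ($U{\left(Q,z \right)} = - 4 Q \left(-5\right) = 20 Q$)
$V{\left(w \right)} = \frac{\left(2 + 20 w\right)^{2}}{2}$ ($V{\left(w \right)} = \frac{\left(0 + \left(20 w - -2\right)\right)^{2}}{2} = \frac{\left(0 + \left(20 w + 2\right)\right)^{2}}{2} = \frac{\left(0 + \left(2 + 20 w\right)\right)^{2}}{2} = \frac{\left(2 + 20 w\right)^{2}}{2}$)
$V{\left(S{\left(n{\left(6,6 \right)} \right)} - -1 \right)} 22 - 70 = 2 \left(1 + 10 \left(6 - -1\right)\right)^{2} \cdot 22 - 70 = 2 \left(1 + 10 \left(6 + 1\right)\right)^{2} \cdot 22 - 70 = 2 \left(1 + 10 \cdot 7\right)^{2} \cdot 22 - 70 = 2 \left(1 + 70\right)^{2} \cdot 22 - 70 = 2 \cdot 71^{2} \cdot 22 - 70 = 2 \cdot 5041 \cdot 22 - 70 = 10082 \cdot 22 - 70 = 221804 - 70 = 221734$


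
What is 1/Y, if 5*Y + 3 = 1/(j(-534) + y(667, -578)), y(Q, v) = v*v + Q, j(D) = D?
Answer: -334217/200530 ≈ -1.6667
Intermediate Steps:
y(Q, v) = Q + v**2 (y(Q, v) = v**2 + Q = Q + v**2)
Y = -200530/334217 (Y = -3/5 + 1/(5*(-534 + (667 + (-578)**2))) = -3/5 + 1/(5*(-534 + (667 + 334084))) = -3/5 + 1/(5*(-534 + 334751)) = -3/5 + (1/5)/334217 = -3/5 + (1/5)*(1/334217) = -3/5 + 1/1671085 = -200530/334217 ≈ -0.60000)
1/Y = 1/(-200530/334217) = -334217/200530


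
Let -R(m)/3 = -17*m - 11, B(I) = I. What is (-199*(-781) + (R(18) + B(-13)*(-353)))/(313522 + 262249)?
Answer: 160959/575771 ≈ 0.27955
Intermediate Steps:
R(m) = 33 + 51*m (R(m) = -3*(-17*m - 11) = -3*(-11 - 17*m) = 33 + 51*m)
(-199*(-781) + (R(18) + B(-13)*(-353)))/(313522 + 262249) = (-199*(-781) + ((33 + 51*18) - 13*(-353)))/(313522 + 262249) = (155419 + ((33 + 918) + 4589))/575771 = (155419 + (951 + 4589))*(1/575771) = (155419 + 5540)*(1/575771) = 160959*(1/575771) = 160959/575771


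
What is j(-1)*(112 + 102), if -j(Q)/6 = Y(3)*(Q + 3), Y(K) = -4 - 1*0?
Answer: 10272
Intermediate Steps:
Y(K) = -4 (Y(K) = -4 + 0 = -4)
j(Q) = 72 + 24*Q (j(Q) = -(-24)*(Q + 3) = -(-24)*(3 + Q) = -6*(-12 - 4*Q) = 72 + 24*Q)
j(-1)*(112 + 102) = (72 + 24*(-1))*(112 + 102) = (72 - 24)*214 = 48*214 = 10272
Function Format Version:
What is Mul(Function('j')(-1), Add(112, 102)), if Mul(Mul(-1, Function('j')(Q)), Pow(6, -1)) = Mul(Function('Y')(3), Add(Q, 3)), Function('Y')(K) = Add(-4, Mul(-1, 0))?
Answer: 10272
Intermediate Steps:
Function('Y')(K) = -4 (Function('Y')(K) = Add(-4, 0) = -4)
Function('j')(Q) = Add(72, Mul(24, Q)) (Function('j')(Q) = Mul(-6, Mul(-4, Add(Q, 3))) = Mul(-6, Mul(-4, Add(3, Q))) = Mul(-6, Add(-12, Mul(-4, Q))) = Add(72, Mul(24, Q)))
Mul(Function('j')(-1), Add(112, 102)) = Mul(Add(72, Mul(24, -1)), Add(112, 102)) = Mul(Add(72, -24), 214) = Mul(48, 214) = 10272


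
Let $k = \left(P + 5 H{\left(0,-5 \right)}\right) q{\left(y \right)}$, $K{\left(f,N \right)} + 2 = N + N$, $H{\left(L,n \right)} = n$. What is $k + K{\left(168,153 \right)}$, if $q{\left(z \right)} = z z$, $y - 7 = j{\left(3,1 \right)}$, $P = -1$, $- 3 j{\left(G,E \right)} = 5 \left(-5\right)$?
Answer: $- \frac{52280}{9} \approx -5808.9$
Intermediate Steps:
$j{\left(G,E \right)} = \frac{25}{3}$ ($j{\left(G,E \right)} = - \frac{5 \left(-5\right)}{3} = \left(- \frac{1}{3}\right) \left(-25\right) = \frac{25}{3}$)
$K{\left(f,N \right)} = -2 + 2 N$ ($K{\left(f,N \right)} = -2 + \left(N + N\right) = -2 + 2 N$)
$y = \frac{46}{3}$ ($y = 7 + \frac{25}{3} = \frac{46}{3} \approx 15.333$)
$q{\left(z \right)} = z^{2}$
$k = - \frac{55016}{9}$ ($k = \left(-1 + 5 \left(-5\right)\right) \left(\frac{46}{3}\right)^{2} = \left(-1 - 25\right) \frac{2116}{9} = \left(-26\right) \frac{2116}{9} = - \frac{55016}{9} \approx -6112.9$)
$k + K{\left(168,153 \right)} = - \frac{55016}{9} + \left(-2 + 2 \cdot 153\right) = - \frac{55016}{9} + \left(-2 + 306\right) = - \frac{55016}{9} + 304 = - \frac{52280}{9}$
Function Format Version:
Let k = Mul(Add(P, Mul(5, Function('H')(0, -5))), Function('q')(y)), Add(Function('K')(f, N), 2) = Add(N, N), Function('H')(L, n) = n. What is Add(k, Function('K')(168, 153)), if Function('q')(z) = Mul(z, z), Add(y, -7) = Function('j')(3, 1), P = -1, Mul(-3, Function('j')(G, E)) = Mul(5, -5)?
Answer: Rational(-52280, 9) ≈ -5808.9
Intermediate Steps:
Function('j')(G, E) = Rational(25, 3) (Function('j')(G, E) = Mul(Rational(-1, 3), Mul(5, -5)) = Mul(Rational(-1, 3), -25) = Rational(25, 3))
Function('K')(f, N) = Add(-2, Mul(2, N)) (Function('K')(f, N) = Add(-2, Add(N, N)) = Add(-2, Mul(2, N)))
y = Rational(46, 3) (y = Add(7, Rational(25, 3)) = Rational(46, 3) ≈ 15.333)
Function('q')(z) = Pow(z, 2)
k = Rational(-55016, 9) (k = Mul(Add(-1, Mul(5, -5)), Pow(Rational(46, 3), 2)) = Mul(Add(-1, -25), Rational(2116, 9)) = Mul(-26, Rational(2116, 9)) = Rational(-55016, 9) ≈ -6112.9)
Add(k, Function('K')(168, 153)) = Add(Rational(-55016, 9), Add(-2, Mul(2, 153))) = Add(Rational(-55016, 9), Add(-2, 306)) = Add(Rational(-55016, 9), 304) = Rational(-52280, 9)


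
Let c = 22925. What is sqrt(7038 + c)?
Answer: 19*sqrt(83) ≈ 173.10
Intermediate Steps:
sqrt(7038 + c) = sqrt(7038 + 22925) = sqrt(29963) = 19*sqrt(83)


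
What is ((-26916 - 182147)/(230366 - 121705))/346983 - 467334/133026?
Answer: -2936694085956080/835924736665473 ≈ -3.5131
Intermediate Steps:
((-26916 - 182147)/(230366 - 121705))/346983 - 467334/133026 = -209063/108661*(1/346983) - 467334*1/133026 = -209063*1/108661*(1/346983) - 77889/22171 = -209063/108661*1/346983 - 77889/22171 = -209063/37703519763 - 77889/22171 = -2936694085956080/835924736665473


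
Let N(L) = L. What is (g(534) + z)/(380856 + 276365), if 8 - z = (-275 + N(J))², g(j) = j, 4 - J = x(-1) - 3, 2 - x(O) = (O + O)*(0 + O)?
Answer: -71282/657221 ≈ -0.10846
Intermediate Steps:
x(O) = 2 - 2*O² (x(O) = 2 - (O + O)*(0 + O) = 2 - 2*O*O = 2 - 2*O²)
J = 7 (J = 4 - ((2 - 2*(-1)²) - 3) = 4 - ((2 - 2*1) - 3) = 4 - ((2 - 2) - 3) = 4 - (0 - 3) = 4 - 1*(-3) = 4 + 3 = 7)
z = -71816 (z = 8 - (-275 + 7)² = 8 - 1*(-268)² = 8 - 1*71824 = 8 - 71824 = -71816)
(g(534) + z)/(380856 + 276365) = (534 - 71816)/(380856 + 276365) = -71282/657221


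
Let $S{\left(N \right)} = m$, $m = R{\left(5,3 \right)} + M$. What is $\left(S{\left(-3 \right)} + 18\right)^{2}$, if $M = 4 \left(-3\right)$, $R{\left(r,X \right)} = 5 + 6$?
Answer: $289$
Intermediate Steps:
$R{\left(r,X \right)} = 11$
$M = -12$
$m = -1$ ($m = 11 - 12 = -1$)
$S{\left(N \right)} = -1$
$\left(S{\left(-3 \right)} + 18\right)^{2} = \left(-1 + 18\right)^{2} = 17^{2} = 289$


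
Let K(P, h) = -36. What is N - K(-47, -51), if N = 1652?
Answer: 1688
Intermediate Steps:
N - K(-47, -51) = 1652 - 1*(-36) = 1652 + 36 = 1688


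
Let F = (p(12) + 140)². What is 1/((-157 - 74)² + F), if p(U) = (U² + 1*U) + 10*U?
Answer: 1/226417 ≈ 4.4166e-6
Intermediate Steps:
p(U) = U² + 11*U (p(U) = (U² + U) + 10*U = (U + U²) + 10*U = U² + 11*U)
F = 173056 (F = (12*(11 + 12) + 140)² = (12*23 + 140)² = (276 + 140)² = 416² = 173056)
1/((-157 - 74)² + F) = 1/((-157 - 74)² + 173056) = 1/((-231)² + 173056) = 1/(53361 + 173056) = 1/226417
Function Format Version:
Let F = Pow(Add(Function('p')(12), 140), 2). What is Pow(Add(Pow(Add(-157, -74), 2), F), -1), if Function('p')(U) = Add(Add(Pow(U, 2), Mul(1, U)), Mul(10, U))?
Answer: Rational(1, 226417) ≈ 4.4166e-6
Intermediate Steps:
Function('p')(U) = Add(Pow(U, 2), Mul(11, U)) (Function('p')(U) = Add(Add(Pow(U, 2), U), Mul(10, U)) = Add(Add(U, Pow(U, 2)), Mul(10, U)) = Add(Pow(U, 2), Mul(11, U)))
F = 173056 (F = Pow(Add(Mul(12, Add(11, 12)), 140), 2) = Pow(Add(Mul(12, 23), 140), 2) = Pow(Add(276, 140), 2) = Pow(416, 2) = 173056)
Pow(Add(Pow(Add(-157, -74), 2), F), -1) = Pow(Add(Pow(Add(-157, -74), 2), 173056), -1) = Pow(Add(Pow(-231, 2), 173056), -1) = Pow(Add(53361, 173056), -1) = Pow(226417, -1) = Rational(1, 226417)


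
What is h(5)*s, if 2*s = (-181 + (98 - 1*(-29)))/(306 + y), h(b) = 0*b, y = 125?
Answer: 0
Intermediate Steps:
h(b) = 0
s = -27/431 (s = ((-181 + (98 - 1*(-29)))/(306 + 125))/2 = ((-181 + (98 + 29))/431)/2 = ((-181 + 127)*(1/431))/2 = (-54*1/431)/2 = (1/2)*(-54/431) = -27/431 ≈ -0.062645)
h(5)*s = 0*(-27/431) = 0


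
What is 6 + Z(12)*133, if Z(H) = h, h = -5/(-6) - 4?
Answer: -2491/6 ≈ -415.17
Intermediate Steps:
h = -19/6 (h = -5*(-⅙) - 4 = ⅚ - 4 = -19/6 ≈ -3.1667)
Z(H) = -19/6
6 + Z(12)*133 = 6 - 19/6*133 = 6 - 2527/6 = -2491/6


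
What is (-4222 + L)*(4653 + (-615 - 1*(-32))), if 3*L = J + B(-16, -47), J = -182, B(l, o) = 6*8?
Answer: -52096000/3 ≈ -1.7365e+7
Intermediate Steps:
B(l, o) = 48
L = -134/3 (L = (-182 + 48)/3 = (⅓)*(-134) = -134/3 ≈ -44.667)
(-4222 + L)*(4653 + (-615 - 1*(-32))) = (-4222 - 134/3)*(4653 + (-615 - 1*(-32))) = -12800*(4653 + (-615 + 32))/3 = -12800*(4653 - 583)/3 = -12800/3*4070 = -52096000/3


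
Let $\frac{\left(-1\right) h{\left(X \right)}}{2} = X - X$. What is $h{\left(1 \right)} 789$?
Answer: $0$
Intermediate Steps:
$h{\left(X \right)} = 0$ ($h{\left(X \right)} = - 2 \left(X - X\right) = \left(-2\right) 0 = 0$)
$h{\left(1 \right)} 789 = 0 \cdot 789 = 0$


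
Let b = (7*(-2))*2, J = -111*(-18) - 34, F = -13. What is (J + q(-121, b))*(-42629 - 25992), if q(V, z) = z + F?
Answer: -131958183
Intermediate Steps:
J = 1964 (J = 1998 - 34 = 1964)
b = -28 (b = -14*2 = -28)
q(V, z) = -13 + z (q(V, z) = z - 13 = -13 + z)
(J + q(-121, b))*(-42629 - 25992) = (1964 + (-13 - 28))*(-42629 - 25992) = (1964 - 41)*(-68621) = 1923*(-68621) = -131958183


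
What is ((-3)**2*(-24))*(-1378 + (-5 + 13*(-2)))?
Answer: 304344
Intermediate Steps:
((-3)**2*(-24))*(-1378 + (-5 + 13*(-2))) = (9*(-24))*(-1378 + (-5 - 26)) = -216*(-1378 - 31) = -216*(-1409) = 304344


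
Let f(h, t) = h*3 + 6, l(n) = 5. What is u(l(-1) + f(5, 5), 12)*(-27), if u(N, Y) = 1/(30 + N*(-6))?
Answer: 3/14 ≈ 0.21429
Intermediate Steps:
f(h, t) = 6 + 3*h (f(h, t) = 3*h + 6 = 6 + 3*h)
u(N, Y) = 1/(30 - 6*N)
u(l(-1) + f(5, 5), 12)*(-27) = -1/(-30 + 6*(5 + (6 + 3*5)))*(-27) = -1/(-30 + 6*(5 + (6 + 15)))*(-27) = -1/(-30 + 6*(5 + 21))*(-27) = -1/(-30 + 6*26)*(-27) = -1/(-30 + 156)*(-27) = -1/126*(-27) = 3/14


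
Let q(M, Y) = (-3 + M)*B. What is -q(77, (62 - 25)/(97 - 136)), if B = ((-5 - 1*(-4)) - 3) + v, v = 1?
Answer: 222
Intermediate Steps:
B = -3 (B = ((-5 - 1*(-4)) - 3) + 1 = ((-5 + 4) - 3) + 1 = (-1 - 3) + 1 = -4 + 1 = -3)
q(M, Y) = 9 - 3*M (q(M, Y) = (-3 + M)*(-3) = 9 - 3*M)
-q(77, (62 - 25)/(97 - 136)) = -(9 - 3*77) = -(9 - 231) = -1*(-222) = 222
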